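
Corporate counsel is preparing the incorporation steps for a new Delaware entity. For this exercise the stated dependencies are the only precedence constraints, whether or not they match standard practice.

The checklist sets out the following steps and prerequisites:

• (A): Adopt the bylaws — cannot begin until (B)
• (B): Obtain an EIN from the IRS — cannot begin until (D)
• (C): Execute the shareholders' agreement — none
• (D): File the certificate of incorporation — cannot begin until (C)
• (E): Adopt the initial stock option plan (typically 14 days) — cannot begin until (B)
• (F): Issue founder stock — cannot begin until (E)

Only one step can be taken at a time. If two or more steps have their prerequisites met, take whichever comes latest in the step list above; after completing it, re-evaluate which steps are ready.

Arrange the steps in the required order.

(C) → (D) → (B) → (E) → (F) → (A)

(C) is the only step with nothing outstanding, so it goes first.
(D) needed (C), now all done → (D).
Next only (B) has its prerequisites met → (B).
(E) and (A) are both available; (E) is listed later → (E).
(F) and (A) are both available; (F) is listed later → (F).
That leaves (A) as the only ready step → (A).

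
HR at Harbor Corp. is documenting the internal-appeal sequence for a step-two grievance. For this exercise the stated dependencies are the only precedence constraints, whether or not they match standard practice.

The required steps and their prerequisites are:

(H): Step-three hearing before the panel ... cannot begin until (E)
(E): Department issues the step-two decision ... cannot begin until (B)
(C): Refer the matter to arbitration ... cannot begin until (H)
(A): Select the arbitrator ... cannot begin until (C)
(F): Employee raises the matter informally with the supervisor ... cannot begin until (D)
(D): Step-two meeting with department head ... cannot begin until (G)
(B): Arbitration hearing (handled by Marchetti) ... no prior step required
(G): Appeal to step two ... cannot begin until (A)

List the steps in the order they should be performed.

(B), (E), (H), (C), (A), (G), (D), (F)

Only (B) has no prerequisites, so it is first.
(E) needed (B), now all done → (E).
That leaves (H) as the only ready step → (H).
Next only (C) has its prerequisites met → (C).
(A) needed (C), now all done → (A).
(G) needed (A), now all done → (G).
(D) needed (G), now all done → (D).
That leaves (F) as the only ready step → (F).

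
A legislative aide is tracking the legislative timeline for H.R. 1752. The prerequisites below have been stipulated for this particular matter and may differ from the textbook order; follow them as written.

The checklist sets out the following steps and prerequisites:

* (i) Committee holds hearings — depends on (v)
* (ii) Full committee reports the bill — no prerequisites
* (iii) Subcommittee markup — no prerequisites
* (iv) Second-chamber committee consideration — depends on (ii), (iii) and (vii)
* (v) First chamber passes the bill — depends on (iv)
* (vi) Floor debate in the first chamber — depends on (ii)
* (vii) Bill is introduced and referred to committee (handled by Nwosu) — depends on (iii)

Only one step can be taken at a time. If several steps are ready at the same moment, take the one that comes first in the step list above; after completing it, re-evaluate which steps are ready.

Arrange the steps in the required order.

(ii), (iii), (vi), (vii), (iv), (v), (i)

Nothing is required for (ii) and (iii). (ii) is listed earlier → (ii) first.
(iii) and (vi) are both available; (iii) is listed earlier → (iii).
Now (vi) and (vii) have their prerequisites met. (vi) is listed earlier, so (vi) next.
(vii) needed (iii), now all done → (vii).
(iv) needed (ii), (iii) and (vii), now all done → (iv).
(v) needed (iv), now all done → (v).
(i) needed (v), now all done → (i).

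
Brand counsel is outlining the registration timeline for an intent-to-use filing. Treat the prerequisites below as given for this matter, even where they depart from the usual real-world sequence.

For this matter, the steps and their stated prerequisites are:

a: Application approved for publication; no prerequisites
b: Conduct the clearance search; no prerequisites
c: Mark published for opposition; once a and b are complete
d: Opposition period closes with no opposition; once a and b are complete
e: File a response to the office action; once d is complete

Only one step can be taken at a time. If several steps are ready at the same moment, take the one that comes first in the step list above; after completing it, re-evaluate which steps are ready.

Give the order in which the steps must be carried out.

a and b have no prerequisites; a is listed earlier, so a is first.
b is the only step now ready → b.
c and d are both available; c is listed earlier → c.
d needed a and b, now all done → d.
e needed d, now all done → e.

a → b → c → d → e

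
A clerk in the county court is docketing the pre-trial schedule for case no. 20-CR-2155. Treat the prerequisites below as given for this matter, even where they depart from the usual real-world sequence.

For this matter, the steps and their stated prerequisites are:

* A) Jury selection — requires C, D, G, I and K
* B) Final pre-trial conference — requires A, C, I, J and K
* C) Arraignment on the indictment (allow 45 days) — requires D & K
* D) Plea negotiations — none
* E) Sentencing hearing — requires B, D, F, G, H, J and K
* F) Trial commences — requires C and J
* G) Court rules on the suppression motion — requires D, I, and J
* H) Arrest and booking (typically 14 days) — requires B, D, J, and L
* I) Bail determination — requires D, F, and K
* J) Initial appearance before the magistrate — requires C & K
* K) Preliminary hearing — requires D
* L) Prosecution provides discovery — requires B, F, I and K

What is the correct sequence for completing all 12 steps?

D has no prerequisites → D first.
Next only K has its prerequisites met → K.
C is the only step now ready → C.
That leaves J as the only ready step → J.
That leaves F as the only ready step → F.
I needed D, F and K, now all done → I.
That leaves G as the only ready step → G.
A needed C, D, G, I and K, now all done → A.
B needed A, C, I, J and K, now all done → B.
That leaves L as the only ready step → L.
H is the only step now ready → H.
Next only E has its prerequisites met → E.

D, K, C, J, F, I, G, A, B, L, H, E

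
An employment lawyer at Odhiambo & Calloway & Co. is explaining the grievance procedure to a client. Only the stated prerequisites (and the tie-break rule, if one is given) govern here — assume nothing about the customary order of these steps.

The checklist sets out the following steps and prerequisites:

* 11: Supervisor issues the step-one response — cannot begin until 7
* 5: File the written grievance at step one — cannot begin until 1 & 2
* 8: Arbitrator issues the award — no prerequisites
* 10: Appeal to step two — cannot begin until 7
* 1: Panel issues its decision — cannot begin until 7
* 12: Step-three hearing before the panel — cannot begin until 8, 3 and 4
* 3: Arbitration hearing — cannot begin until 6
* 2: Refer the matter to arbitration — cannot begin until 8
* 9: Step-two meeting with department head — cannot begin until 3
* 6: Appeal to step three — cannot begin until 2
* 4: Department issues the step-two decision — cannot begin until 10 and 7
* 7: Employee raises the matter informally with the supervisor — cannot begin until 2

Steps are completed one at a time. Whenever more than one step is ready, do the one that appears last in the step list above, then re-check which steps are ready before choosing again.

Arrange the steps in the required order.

8 has no prerequisites → 8 first.
Next only 2 has its prerequisites met → 2.
Now 7 and 6 have their prerequisites met. 7 is listed later, so 7 next.
Ready: 6, 1, 10 and 11. 6 is listed later → 6.
3 now also ready, so the ready set is {3, 1, 10, 11}; 3 is listed later → 3.
Now 9, 1, 10 and 11 have their prerequisites met. 9 is listed later, so 9 next.
1, 10 and 11 are all available; 1 is listed later → 1.
Ready: 10, 5 and 11. 10 is listed later → 10.
4 now also ready, so the ready set is {4, 5, 11}; 4 is listed later → 4.
12 now also ready, so the ready set is {12, 5, 11}; 12 is listed later → 12.
5 and 11 are both available; 5 is listed later → 5.
Next only 11 has its prerequisites met → 11.

8, 2, 7, 6, 3, 9, 1, 10, 4, 12, 5, 11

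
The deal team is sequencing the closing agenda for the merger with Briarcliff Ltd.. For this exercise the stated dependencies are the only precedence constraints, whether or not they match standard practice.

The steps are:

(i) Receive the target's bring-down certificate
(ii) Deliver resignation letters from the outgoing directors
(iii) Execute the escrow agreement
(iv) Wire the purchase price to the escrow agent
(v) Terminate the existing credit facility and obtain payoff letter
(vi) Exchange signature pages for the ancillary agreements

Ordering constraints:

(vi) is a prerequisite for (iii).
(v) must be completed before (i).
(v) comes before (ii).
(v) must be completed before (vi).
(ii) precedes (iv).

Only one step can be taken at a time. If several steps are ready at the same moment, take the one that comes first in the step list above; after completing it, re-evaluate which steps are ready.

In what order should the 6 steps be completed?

(v) (i) (ii) (iv) (vi) (iii)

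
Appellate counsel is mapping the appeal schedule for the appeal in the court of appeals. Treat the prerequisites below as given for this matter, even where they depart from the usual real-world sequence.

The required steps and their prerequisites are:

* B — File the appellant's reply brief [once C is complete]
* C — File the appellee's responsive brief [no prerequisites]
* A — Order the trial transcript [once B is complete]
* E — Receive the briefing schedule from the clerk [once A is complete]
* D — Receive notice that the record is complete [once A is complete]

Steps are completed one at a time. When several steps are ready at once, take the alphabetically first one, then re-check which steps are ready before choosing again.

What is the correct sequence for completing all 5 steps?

C has no prerequisites → C first.
B needed C, now all done → B.
Next only A has its prerequisites met → A.
Ready: D and E. D has the earlier label → D.
E needed A, now all done → E.

C, B, A, D, E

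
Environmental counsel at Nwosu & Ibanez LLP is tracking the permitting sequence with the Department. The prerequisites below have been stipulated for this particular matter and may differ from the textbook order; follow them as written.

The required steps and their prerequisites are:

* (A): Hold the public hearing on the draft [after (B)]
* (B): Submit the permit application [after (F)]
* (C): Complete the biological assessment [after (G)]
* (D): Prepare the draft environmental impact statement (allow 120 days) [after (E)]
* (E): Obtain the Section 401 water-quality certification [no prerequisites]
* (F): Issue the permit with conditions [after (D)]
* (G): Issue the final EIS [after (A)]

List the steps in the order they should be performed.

(E) → (D) → (F) → (B) → (A) → (G) → (C)

(E) has no prerequisites → (E) first.
(D) needed (E), now all done → (D).
(F) needed (D), now all done → (F).
(B) needed (F), now all done → (B).
Next only (A) has its prerequisites met → (A).
(G) needed (A), now all done → (G).
(C) needed (G), now all done → (C).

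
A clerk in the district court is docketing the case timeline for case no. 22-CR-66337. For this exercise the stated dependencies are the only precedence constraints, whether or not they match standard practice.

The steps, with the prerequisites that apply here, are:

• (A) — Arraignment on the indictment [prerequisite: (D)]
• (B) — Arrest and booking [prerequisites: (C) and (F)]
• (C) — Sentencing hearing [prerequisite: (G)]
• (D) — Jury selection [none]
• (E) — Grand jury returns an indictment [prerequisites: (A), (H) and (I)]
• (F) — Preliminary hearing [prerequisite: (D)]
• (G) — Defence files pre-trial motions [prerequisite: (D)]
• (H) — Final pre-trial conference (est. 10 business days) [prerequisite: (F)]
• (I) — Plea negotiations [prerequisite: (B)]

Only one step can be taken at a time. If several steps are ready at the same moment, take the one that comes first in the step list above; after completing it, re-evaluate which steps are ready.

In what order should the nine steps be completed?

(D) is the only step with nothing outstanding, so it goes first.
Ready: (A), (F) and (G). (A) is listed earlier → (A).
Ready: (F) and (G). (F) is listed earlier → (F).
Ready: (G) and (H). (G) is listed earlier → (G).
Ready: (C) and (H). (C) is listed earlier → (C).
(B) and (H) are both available; (B) is listed earlier → (B).
(I) now also ready, so the ready set is {(H), (I)}; (H) is listed earlier → (H).
(I) needed (B), now all done → (I).
(E) is the only step now ready → (E).

(D) → (A) → (F) → (G) → (C) → (B) → (H) → (I) → (E)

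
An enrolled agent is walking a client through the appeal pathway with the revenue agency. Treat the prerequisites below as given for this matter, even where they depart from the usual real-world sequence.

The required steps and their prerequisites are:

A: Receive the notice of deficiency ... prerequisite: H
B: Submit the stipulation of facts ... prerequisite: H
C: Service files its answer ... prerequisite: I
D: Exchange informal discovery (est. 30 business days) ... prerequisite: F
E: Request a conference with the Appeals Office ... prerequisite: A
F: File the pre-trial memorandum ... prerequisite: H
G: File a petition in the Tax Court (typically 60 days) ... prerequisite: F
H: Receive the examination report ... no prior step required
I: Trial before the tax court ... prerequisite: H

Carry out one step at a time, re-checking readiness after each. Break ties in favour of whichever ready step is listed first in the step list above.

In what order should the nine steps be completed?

H has no prerequisites → H first.
Now A, B, F and I have their prerequisites met. A is listed earlier, so A next.
E now also ready, so the ready set is {B, E, F, I}; B is listed earlier → B.
Now E, F and I have their prerequisites met. E is listed earlier, so E next.
Now F and I have their prerequisites met. F is listed earlier, so F next.
Ready: D, G and I. D is listed earlier → D.
Now G and I have their prerequisites met. G is listed earlier, so G next.
I is the only step now ready → I.
That leaves C as the only ready step → C.

H, A, B, E, F, D, G, I, C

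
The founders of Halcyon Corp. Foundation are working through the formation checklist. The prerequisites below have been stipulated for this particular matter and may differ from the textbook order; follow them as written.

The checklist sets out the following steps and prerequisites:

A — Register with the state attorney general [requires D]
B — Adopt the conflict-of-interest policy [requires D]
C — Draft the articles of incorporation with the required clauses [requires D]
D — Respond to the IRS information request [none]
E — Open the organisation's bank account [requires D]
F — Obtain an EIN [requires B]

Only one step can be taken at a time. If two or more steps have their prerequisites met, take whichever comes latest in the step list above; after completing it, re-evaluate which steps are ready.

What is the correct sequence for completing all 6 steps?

D, E, C, B, F, A

D is the only step with nothing outstanding, so it goes first.
Now E, C, B and A have their prerequisites met. E is listed later, so E next.
C, B and A are all available; C is listed later → C.
Now B and A have their prerequisites met. B is listed later, so B next.
Ready: F and A. F is listed later → F.
A needed D, now all done → A.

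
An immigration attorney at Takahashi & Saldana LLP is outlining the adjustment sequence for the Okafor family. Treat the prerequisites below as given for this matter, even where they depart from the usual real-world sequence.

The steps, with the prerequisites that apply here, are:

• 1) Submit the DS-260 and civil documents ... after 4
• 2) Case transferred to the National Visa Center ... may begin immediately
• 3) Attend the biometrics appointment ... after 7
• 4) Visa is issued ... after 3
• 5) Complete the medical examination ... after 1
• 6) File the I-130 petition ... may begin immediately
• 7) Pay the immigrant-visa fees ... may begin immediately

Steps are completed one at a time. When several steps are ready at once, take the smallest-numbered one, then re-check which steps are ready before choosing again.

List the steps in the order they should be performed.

2 → 6 → 7 → 3 → 4 → 1 → 5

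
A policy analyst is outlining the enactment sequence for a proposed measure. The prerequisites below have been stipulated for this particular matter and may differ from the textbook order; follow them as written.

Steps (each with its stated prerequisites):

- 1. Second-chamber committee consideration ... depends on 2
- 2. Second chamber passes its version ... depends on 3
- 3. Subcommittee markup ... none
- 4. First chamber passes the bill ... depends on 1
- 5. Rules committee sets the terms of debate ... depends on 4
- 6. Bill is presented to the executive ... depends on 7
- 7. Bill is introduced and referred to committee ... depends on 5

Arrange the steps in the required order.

Only 3 has no prerequisites, so it is first.
Next only 2 has its prerequisites met → 2.
That leaves 1 as the only ready step → 1.
4 is the only step now ready → 4.
5 is the only step now ready → 5.
7 needed 5, now all done → 7.
6 needed 7, now all done → 6.

3 → 2 → 1 → 4 → 5 → 7 → 6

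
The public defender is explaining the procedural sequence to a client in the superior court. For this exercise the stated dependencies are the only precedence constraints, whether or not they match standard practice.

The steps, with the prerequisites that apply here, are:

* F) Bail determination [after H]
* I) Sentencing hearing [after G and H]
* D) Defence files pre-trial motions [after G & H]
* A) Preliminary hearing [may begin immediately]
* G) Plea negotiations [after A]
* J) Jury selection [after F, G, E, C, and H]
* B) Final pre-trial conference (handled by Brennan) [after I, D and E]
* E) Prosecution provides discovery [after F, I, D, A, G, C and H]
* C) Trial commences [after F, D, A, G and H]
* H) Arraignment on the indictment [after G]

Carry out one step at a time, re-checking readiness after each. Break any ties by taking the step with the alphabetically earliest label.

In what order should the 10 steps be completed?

A has no prerequisites → A first.
Next only G has its prerequisites met → G.
H is the only step now ready → H.
D, F and I are all available; D has the earlier label → D.
Now F and I have their prerequisites met. F has the earlier label, so F next.
Ready: C and I. C has the earlier label → C.
I is the only step now ready → I.
E needed A, C, D, F, G, H and I, now all done → E.
Now B and J have their prerequisites met. B has the earlier label, so B next.
J is the only step now ready → J.

A G H D F C I E B J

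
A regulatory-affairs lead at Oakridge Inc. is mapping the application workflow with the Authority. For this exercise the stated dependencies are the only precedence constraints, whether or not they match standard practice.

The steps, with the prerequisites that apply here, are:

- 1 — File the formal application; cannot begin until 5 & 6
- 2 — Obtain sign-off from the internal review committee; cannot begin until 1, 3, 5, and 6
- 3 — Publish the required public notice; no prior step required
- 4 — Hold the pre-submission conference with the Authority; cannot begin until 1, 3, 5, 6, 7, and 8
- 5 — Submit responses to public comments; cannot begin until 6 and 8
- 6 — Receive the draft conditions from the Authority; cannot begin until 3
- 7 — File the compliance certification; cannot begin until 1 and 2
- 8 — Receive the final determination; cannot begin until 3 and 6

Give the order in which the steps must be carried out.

3 → 6 → 8 → 5 → 1 → 2 → 7 → 4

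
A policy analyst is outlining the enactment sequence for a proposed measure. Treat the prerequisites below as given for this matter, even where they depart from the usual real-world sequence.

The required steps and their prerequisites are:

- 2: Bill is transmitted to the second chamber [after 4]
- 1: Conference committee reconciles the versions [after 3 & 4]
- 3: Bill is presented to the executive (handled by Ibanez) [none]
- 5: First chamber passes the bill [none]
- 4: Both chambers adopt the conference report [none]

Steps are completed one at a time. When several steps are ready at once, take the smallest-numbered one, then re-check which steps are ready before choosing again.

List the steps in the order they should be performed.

3, 4, 1, 2, 5

3, 4 and 5 have no prerequisites; 3 has the earlier label, so 3 is first.
4 and 5 are both available; 4 has the earlier label → 4.
Ready: 1, 2 and 5. 1 has the earlier label → 1.
2 and 5 are both available; 2 has the earlier label → 2.
Next only 5 has its prerequisites met → 5.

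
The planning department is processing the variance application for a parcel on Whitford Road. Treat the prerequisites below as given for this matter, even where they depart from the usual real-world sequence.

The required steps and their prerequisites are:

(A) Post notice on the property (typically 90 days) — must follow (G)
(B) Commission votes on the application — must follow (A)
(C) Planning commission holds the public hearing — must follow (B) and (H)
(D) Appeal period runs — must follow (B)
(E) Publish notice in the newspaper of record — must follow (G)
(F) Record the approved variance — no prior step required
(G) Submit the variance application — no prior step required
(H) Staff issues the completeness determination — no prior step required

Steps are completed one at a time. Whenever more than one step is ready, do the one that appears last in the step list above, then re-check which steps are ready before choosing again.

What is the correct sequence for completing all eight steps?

Nothing is required for (H), (G) and (F). (H) is listed later → (H) first.
Ready: (G) and (F). (G) is listed later → (G).
Now (F), (E) and (A) have their prerequisites met. (F) is listed later, so (F) next.
Now (E) and (A) have their prerequisites met. (E) is listed later, so (E) next.
Next only (A) has its prerequisites met → (A).
(B) needed (A), now all done → (B).
Now (D) and (C) have their prerequisites met. (D) is listed later, so (D) next.
(C) needed (H) and (B), now all done → (C).

(H), (G), (F), (E), (A), (B), (D), (C)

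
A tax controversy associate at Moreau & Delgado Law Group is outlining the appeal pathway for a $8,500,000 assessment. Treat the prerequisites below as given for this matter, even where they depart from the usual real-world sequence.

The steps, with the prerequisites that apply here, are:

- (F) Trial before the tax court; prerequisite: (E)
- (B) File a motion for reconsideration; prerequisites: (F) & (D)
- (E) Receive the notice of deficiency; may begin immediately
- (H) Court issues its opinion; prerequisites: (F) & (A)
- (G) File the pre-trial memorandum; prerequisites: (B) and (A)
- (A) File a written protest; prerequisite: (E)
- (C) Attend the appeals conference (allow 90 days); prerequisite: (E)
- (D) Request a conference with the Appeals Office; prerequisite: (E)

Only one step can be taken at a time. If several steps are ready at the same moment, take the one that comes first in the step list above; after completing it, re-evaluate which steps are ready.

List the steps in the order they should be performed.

(E), (F), (A), (H), (C), (D), (B), (G)

(E) is the only step with nothing outstanding, so it goes first.
Now (F), (A), (C) and (D) have their prerequisites met. (F) is listed earlier, so (F) next.
Now (A), (C) and (D) have their prerequisites met. (A) is listed earlier, so (A) next.
(H) now also ready, so the ready set is {(H), (C), (D)}; (H) is listed earlier → (H).
(C) and (D) are both available; (C) is listed earlier → (C).
Next only (D) has its prerequisites met → (D).
(B) needed (F) and (D), now all done → (B).
(G) needed (B) and (A), now all done → (G).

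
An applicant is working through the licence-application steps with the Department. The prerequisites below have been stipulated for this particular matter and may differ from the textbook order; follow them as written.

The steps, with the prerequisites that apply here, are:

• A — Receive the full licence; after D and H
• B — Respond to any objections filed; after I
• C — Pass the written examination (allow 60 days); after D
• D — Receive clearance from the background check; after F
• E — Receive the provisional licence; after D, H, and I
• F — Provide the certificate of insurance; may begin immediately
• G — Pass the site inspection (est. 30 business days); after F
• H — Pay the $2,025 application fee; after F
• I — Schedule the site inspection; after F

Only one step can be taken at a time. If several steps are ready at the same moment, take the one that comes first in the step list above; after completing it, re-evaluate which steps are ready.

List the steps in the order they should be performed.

F, D, C, G, H, A, I, B, E

F is the only step with nothing outstanding, so it goes first.
Now D, G, H and I have their prerequisites met. D is listed earlier, so D next.
C now also ready, so the ready set is {C, G, H, I}; C is listed earlier → C.
G, H and I are all available; G is listed earlier → G.
Ready: H and I. H is listed earlier → H.
A now also ready, so the ready set is {A, I}; A is listed earlier → A.
Next only I has its prerequisites met → I.
B and E are both available; B is listed earlier → B.
Next only E has its prerequisites met → E.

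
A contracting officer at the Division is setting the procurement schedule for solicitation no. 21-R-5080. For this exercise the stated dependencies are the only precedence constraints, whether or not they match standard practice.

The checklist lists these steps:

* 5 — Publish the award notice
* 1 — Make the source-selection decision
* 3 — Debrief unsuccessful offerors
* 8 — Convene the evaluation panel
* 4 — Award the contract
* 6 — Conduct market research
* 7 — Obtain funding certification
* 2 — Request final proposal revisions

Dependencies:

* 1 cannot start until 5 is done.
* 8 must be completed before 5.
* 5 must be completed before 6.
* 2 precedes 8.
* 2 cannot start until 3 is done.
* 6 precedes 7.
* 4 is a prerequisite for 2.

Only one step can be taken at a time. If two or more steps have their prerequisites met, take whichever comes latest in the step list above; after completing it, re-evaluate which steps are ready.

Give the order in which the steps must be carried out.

4 3 2 8 5 6 7 1

Nothing is required for 4 and 3. 4 is listed later → 4 first.
3 is the only step now ready → 3.
2 needed 4 and 3, now all done → 2.
8 is the only step now ready → 8.
5 needed 8, now all done → 5.
Now 6 and 1 have their prerequisites met. 6 is listed later, so 6 next.
7 now also ready, so the ready set is {7, 1}; 7 is listed later → 7.
1 needed 5, now all done → 1.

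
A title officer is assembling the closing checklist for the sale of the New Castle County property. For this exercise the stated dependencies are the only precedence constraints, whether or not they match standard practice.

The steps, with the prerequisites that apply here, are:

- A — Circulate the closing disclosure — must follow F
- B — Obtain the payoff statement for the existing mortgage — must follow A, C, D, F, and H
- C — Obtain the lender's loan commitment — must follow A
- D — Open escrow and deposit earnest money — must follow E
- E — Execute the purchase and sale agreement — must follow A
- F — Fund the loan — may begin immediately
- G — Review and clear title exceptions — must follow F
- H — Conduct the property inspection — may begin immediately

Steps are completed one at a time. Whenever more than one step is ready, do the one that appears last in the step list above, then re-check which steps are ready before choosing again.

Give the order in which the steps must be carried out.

H, F, G, A, E, D, C, B

Nothing is required for H and F. H is listed later → H first.
That leaves F as the only ready step → F.
Now G and A have their prerequisites met. G is listed later, so G next.
That leaves A as the only ready step → A.
Now E and C have their prerequisites met. E is listed later, so E next.
Now D and C have their prerequisites met. D is listed later, so D next.
C is the only step now ready → C.
That leaves B as the only ready step → B.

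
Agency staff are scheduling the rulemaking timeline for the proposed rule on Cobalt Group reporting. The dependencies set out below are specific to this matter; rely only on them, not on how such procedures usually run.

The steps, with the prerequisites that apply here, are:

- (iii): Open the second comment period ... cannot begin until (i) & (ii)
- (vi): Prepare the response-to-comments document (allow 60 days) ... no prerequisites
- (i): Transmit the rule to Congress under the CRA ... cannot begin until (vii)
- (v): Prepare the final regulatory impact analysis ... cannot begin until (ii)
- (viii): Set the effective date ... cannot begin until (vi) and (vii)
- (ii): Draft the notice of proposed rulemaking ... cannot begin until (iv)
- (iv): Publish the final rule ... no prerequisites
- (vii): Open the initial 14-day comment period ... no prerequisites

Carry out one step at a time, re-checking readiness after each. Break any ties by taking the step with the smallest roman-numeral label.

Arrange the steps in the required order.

(iv), (ii), (v), (vi), (vii), (i), (iii), (viii)

(iv), (vi) and (vii) have no prerequisites; (iv) has the earlier label, so (iv) is first.
(ii) now also ready, so the ready set is {(ii), (vi), (vii)}; (ii) has the earlier label → (ii).
(v) now also ready, so the ready set is {(v), (vi), (vii)}; (v) has the earlier label → (v).
(vi) and (vii) are both available; (vi) has the earlier label → (vi).
(vii) is the only step now ready → (vii).
Now (i) and (viii) have their prerequisites met. (i) has the earlier label, so (i) next.
Ready: (iii) and (viii). (iii) has the earlier label → (iii).
(viii) needed (vi) and (vii), now all done → (viii).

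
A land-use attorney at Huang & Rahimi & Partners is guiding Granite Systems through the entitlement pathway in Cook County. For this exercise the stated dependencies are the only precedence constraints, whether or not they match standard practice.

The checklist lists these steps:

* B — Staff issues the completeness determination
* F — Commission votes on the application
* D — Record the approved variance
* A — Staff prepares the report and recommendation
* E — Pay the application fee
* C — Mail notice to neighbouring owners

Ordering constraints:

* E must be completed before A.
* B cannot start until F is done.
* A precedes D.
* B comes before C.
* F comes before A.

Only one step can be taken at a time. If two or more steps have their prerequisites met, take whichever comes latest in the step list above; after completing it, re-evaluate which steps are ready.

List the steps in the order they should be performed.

E and F have no prerequisites; E is listed later, so E is first.
F is the only step now ready → F.
Now A and B have their prerequisites met. A is listed later, so A next.
D now also ready, so the ready set is {D, B}; D is listed later → D.
B is the only step now ready → B.
C needed B, now all done → C.

E F A D B C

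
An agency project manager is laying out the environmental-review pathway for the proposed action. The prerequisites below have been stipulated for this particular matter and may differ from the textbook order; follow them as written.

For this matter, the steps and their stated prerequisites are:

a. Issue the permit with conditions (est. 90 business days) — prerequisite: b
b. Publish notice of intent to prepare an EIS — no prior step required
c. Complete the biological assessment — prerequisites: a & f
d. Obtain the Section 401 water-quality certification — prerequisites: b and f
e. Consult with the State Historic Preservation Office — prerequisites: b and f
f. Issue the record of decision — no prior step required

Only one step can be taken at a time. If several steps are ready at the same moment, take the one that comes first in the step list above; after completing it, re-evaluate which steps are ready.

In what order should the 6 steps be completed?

b and f have no prerequisites; b is listed earlier, so b is first.
a now also ready, so the ready set is {a, f}; a is listed earlier → a.
That leaves f as the only ready step → f.
Now c, d and e have their prerequisites met. c is listed earlier, so c next.
Ready: d and e. d is listed earlier → d.
e needed b and f, now all done → e.

b, a, f, c, d, e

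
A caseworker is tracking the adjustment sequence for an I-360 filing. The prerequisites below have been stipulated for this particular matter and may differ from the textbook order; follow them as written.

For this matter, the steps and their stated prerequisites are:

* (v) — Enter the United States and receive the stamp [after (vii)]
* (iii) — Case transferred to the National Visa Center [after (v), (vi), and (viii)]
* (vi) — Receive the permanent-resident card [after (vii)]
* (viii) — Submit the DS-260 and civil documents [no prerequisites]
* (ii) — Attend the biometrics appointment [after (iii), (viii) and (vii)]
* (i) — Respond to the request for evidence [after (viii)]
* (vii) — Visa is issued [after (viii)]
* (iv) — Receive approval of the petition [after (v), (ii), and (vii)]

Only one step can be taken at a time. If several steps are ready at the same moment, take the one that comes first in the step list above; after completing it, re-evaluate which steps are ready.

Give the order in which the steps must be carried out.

(viii), (i), (vii), (v), (vi), (iii), (ii), (iv)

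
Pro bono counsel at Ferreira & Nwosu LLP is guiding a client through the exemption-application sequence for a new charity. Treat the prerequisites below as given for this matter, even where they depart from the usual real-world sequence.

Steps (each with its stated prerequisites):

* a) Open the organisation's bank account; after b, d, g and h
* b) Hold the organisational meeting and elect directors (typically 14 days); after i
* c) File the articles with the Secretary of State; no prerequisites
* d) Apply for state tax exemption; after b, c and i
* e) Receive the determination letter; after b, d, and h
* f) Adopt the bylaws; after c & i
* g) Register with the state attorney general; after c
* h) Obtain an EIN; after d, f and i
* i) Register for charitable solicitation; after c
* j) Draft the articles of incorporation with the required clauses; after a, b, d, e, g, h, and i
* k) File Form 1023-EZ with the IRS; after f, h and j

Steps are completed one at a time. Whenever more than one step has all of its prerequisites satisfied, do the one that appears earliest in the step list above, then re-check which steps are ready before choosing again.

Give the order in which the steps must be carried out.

c has no prerequisites → c first.
Ready: g and i. g is listed earlier → g.
i is the only step now ready → i.
Now b and f have their prerequisites met. b is listed earlier, so b next.
Now d and f have their prerequisites met. d is listed earlier, so d next.
f is the only step now ready → f.
That leaves h as the only ready step → h.
Now a and e have their prerequisites met. a is listed earlier, so a next.
Next only e has its prerequisites met → e.
j needed a, b, d, e, g, h and i, now all done → j.
k is the only step now ready → k.

c g i b d f h a e j k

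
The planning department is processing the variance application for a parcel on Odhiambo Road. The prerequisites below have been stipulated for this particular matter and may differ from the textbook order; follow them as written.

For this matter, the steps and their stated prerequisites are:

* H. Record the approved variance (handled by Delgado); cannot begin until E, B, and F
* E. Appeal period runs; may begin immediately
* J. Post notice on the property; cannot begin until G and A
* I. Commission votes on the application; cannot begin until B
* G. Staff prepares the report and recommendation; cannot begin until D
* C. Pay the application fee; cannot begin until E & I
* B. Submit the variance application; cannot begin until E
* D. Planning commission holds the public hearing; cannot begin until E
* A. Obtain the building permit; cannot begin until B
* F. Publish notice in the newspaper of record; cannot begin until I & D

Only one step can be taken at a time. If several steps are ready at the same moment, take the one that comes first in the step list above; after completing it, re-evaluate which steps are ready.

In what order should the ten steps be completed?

E B I C D G A J F H

Only E has no prerequisites, so it is first.
Now B and D have their prerequisites met. B is listed earlier, so B next.
Ready: I, D and A. I is listed earlier → I.
C now also ready, so the ready set is {C, D, A}; C is listed earlier → C.
Now D and A have their prerequisites met. D is listed earlier, so D next.
Now G, A and F have their prerequisites met. G is listed earlier, so G next.
Ready: A and F. A is listed earlier → A.
J and F are both available; J is listed earlier → J.
F needed I and D, now all done → F.
H needed E, B and F, now all done → H.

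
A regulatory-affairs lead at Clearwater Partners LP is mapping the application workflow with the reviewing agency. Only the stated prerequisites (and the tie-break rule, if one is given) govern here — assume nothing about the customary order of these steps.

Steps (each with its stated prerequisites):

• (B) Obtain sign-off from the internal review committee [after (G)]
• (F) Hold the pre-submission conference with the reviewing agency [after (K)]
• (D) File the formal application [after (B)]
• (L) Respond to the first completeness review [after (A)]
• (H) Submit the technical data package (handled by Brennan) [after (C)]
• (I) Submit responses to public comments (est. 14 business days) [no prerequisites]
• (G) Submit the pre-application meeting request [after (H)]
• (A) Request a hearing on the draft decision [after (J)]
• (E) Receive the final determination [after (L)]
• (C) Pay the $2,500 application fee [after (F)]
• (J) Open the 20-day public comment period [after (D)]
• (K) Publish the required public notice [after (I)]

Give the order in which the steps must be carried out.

(I) → (K) → (F) → (C) → (H) → (G) → (B) → (D) → (J) → (A) → (L) → (E)

(I) is the only step with nothing outstanding, so it goes first.
(K) needed (I), now all done → (K).
(F) is the only step now ready → (F).
That leaves (C) as the only ready step → (C).
(H) needed (C), now all done → (H).
(G) is the only step now ready → (G).
(B) needed (G), now all done → (B).
Next only (D) has its prerequisites met → (D).
That leaves (J) as the only ready step → (J).
(A) is the only step now ready → (A).
That leaves (L) as the only ready step → (L).
(E) needed (L), now all done → (E).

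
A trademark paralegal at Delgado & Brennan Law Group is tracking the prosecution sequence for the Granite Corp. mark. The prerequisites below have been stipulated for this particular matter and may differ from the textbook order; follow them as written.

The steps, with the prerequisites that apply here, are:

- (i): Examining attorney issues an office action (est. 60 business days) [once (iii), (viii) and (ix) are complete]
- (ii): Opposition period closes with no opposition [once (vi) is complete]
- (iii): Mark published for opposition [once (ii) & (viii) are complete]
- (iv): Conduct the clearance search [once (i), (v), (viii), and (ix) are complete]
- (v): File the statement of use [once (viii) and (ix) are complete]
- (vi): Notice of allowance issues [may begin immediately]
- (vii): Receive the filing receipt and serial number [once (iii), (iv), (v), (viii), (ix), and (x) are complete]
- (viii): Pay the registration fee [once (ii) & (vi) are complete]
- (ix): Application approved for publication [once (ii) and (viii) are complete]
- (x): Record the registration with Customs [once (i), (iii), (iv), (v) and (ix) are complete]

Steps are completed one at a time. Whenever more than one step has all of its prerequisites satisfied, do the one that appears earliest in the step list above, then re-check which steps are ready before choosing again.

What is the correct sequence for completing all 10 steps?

(vi), (ii), (viii), (iii), (ix), (i), (v), (iv), (x), (vii)

(vi) is the only step with nothing outstanding, so it goes first.
(ii) is the only step now ready → (ii).
(viii) needed (ii) and (vi), now all done → (viii).
(iii) and (ix) are both available; (iii) is listed earlier → (iii).
(ix) is the only step now ready → (ix).
Now (i) and (v) have their prerequisites met. (i) is listed earlier, so (i) next.
(v) needed (viii) and (ix), now all done → (v).
(iv) needed (i), (v), (viii) and (ix), now all done → (iv).
(x) needed (i), (iii), (iv), (v) and (ix), now all done → (x).
(vii) needed (iii), (iv), (v), (viii), (ix) and (x), now all done → (vii).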